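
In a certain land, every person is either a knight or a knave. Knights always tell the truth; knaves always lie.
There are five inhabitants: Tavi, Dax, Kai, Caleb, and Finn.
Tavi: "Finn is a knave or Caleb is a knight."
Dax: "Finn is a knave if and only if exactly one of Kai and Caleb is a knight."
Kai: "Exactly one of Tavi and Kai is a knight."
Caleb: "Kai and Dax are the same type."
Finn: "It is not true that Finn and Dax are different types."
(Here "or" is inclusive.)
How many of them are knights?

The unique consistent assignment is Tavi=knave, Dax=knight, Kai=knave, Caleb=knave, Finn=knight.
That has 2 knights.

2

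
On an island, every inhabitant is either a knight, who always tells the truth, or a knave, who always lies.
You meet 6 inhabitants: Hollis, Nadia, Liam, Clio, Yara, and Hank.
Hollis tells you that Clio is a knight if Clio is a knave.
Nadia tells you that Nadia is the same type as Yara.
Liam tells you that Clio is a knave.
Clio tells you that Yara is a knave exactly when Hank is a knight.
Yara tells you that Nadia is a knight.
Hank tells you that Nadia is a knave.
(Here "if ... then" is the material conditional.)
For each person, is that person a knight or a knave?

Hollis is a knight, so "Clio is a knight if Clio is a knave" must be true — and it is.
Nadia is a knight; "Nadia is the same type as Yara" is true, as required.
Liam is a knave, and the claim "Clio is a knave" is indeed false.
Since Clio is a knight, "Yara is a knave exactly when Hank is a knight" needs to be true, which holds.
Since Yara is a knight, "Nadia is a knight" needs to be true, which holds.
Hank (knave): "Nadia is a knave" — false. ✓

Hollis is a knight, Nadia is a knight, Liam is a knave, Clio is a knight, Yara is a knight, and Hank is a knave.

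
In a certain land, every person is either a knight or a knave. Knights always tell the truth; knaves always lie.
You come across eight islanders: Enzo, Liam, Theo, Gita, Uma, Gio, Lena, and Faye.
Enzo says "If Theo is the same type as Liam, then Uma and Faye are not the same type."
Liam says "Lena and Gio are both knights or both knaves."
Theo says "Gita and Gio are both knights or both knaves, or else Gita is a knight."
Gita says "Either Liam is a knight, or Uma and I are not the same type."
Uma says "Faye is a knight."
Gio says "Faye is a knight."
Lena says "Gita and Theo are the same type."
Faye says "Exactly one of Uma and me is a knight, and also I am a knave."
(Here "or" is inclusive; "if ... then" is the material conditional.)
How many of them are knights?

4

The unique consistent assignment is Enzo=knight, Liam=knave, Theo=knight, Gita=knight, Uma=knave, Gio=knave, Lena=knight, Faye=knave.
That has 4 knights.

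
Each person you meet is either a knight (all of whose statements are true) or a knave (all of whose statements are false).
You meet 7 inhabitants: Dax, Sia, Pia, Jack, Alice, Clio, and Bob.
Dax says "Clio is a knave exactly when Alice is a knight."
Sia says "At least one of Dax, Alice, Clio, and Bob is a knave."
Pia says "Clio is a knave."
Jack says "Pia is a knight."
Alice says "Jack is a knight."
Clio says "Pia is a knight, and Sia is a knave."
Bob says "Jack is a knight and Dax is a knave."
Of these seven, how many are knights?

5

The unique consistent assignment is Dax=knight, Sia=knight, Pia=knight, Jack=knight, Alice=knight, Clio=knave, Bob=knave.
That has 5 knights.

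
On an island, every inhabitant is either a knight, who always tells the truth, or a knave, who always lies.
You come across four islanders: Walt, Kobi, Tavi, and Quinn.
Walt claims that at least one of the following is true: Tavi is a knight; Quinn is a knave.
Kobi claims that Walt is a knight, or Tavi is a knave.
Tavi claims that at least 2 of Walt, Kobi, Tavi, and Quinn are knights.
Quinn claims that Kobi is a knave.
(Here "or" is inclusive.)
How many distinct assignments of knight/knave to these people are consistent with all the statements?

1

Consistent assignments:
  Walt=knight, Kobi=knight, Tavi=knight, Quinn=knave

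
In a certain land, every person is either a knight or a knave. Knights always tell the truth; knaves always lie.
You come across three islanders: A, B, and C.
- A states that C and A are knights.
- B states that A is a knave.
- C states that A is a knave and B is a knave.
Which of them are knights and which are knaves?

Suppose A is a knight. Then A's statement "C and A are knights" would have to be true. Checking the 4 ways to assign the others, none is consistent with every speaker.
(For instance, with B=knight, C=knave, A's claim "C and A are knights" comes out false where it would need to be true.)
So A must be a knave, making "C and A are knights" false. Taking A=knave, B=knight, C=knave, each remaining statement checks out:
  B (knight): "A is a knave" — true. ✓
  C (knave): "A is a knave and B is a knave" — false. ✓
This is the unique consistent assignment.

A is a knave, B is a knight, and C is a knave.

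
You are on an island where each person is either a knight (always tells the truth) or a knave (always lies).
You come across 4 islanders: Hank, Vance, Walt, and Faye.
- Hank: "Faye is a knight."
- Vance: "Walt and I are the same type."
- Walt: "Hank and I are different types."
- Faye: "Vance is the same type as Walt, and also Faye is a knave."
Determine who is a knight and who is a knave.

Hank is a knave, Vance is a knave, Walt is a knight, and Faye is a knave.

Hank is a knave, and the claim "Faye is a knight" is indeed false.
Vance is a knave, so "Walt and I are the same type" must be false — and it is.
Walt is a knight, so "Hank and I are different types" must be True — and it is.
As a knave, Faye's statement "Vance is the same type as Walt, and also Faye is a knave" should be false; it is.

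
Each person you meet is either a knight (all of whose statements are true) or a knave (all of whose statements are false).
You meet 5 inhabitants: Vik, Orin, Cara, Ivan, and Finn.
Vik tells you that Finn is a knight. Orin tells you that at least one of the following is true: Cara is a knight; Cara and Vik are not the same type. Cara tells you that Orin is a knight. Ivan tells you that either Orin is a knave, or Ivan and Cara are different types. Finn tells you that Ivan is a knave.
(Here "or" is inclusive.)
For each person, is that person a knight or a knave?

Vik is a knave, Orin is a knave, Cara is a knave, Ivan is a knight, and Finn is a knave.

Suppose Vik is a knight. Then Vik's statement "Finn is a knight" would have to be true. Checking the 16 ways to assign the others, none is consistent with every speaker.
(For instance, with Orin=knave, Cara=knave, Ivan=knight, Finn=knave, Vik's claim "Finn is a knight" comes out false where it would need to be true.)
So Vik must be a knave, making "Finn is a knight" false. Taking Vik=knave, Orin=knave, Cara=knave, Ivan=knight, Finn=knave, each remaining statement checks out:
  Orin (knave): "at least one of the following is true: Cara is a knight; Cara and Vik are not the same type" — false. ✓
  Cara (knave): "Orin is a knight" — false. ✓
  Ivan (knight): "either Orin is a knave, or Ivan and Cara are different types" — true. ✓
  Finn (knave): "Ivan is a knave" — false. ✓
This is the unique consistent assignment.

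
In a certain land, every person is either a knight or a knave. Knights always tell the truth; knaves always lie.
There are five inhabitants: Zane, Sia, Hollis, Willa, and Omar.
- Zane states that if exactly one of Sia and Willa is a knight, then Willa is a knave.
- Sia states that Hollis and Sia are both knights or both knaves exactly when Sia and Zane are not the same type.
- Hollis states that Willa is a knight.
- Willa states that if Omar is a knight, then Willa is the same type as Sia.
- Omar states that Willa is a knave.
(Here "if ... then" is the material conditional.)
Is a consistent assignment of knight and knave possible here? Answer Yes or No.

Yes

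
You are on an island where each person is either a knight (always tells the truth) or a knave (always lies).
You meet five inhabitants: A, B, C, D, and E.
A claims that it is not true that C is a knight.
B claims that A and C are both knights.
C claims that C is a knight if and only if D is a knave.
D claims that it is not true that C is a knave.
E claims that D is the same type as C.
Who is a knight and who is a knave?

A is a knight, B is a knave, C is a knave, D is a knave, and E is a knight.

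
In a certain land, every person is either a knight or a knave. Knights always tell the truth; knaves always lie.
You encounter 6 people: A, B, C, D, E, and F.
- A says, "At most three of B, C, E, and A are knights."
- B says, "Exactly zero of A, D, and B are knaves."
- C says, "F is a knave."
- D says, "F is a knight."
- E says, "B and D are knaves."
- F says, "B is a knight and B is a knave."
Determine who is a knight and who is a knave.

Knights: A, C, and E. Knaves: B, D, and F.

A is a knight, so "at most three of B, C, E, and A are knights" must be True — and it is.
As a knave, B's statement "exactly zero of A, D, and B are knaves" should be False; it is.
Since C is a knight, "F is a knave" needs to be True, which holds.
D is a knave; "F is a knight" is False, as required.
As a knight, E's statement "B and D are knaves" should be True; it is.
F is a knave; "B is a knight and B is a knave" is False, as required.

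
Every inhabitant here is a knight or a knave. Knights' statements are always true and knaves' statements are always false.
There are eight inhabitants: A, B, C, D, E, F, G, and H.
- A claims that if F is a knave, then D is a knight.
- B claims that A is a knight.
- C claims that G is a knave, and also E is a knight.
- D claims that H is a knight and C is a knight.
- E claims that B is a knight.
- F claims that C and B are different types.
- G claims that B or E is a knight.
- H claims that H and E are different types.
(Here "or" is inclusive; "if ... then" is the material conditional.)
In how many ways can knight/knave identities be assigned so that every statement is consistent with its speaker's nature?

2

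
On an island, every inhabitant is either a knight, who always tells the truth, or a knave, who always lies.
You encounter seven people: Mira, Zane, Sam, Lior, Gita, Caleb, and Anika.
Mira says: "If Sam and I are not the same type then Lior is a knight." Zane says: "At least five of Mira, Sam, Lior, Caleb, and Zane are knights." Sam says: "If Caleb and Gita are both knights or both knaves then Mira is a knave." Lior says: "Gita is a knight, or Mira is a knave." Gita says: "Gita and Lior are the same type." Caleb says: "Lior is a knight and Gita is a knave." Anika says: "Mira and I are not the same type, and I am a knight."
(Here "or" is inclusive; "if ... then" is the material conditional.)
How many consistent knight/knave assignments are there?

1

Consistent assignments:
  Mira=knight, Zane=knave, Sam=knight, Lior=knight, Gita=knight, Caleb=knave, Anika=knave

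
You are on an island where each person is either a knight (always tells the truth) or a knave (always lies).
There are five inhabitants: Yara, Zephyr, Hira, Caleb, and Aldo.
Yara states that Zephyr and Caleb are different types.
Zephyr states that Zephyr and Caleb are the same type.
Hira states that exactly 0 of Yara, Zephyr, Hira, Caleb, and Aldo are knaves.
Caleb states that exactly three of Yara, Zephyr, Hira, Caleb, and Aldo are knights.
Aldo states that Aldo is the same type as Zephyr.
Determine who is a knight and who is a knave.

Yara is a knave, Zephyr is a knight, Hira is a knave, Caleb is a knight, and Aldo is a knight.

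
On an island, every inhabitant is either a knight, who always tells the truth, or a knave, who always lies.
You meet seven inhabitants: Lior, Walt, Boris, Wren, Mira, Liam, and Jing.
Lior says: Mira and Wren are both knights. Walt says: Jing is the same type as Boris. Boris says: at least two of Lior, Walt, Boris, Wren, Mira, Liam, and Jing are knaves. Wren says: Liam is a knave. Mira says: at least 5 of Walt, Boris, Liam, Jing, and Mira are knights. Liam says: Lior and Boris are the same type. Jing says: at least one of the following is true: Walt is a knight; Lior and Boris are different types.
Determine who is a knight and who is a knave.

Lior is a knave, Walt is a knight, Boris is a knight, Wren is a knight, Mira is a knave, Liam is a knave, and Jing is a knight.

Lior is a knave; "Mira and Wren are both knights" is false, as required.
Since Walt is a knight, "Jing is the same type as Boris" needs to be True, which holds.
Boris is a knight, so "at least two of Lior, Walt, Boris, Wren, Mira, Liam, and Jing are knaves" must be True — and it is.
Wren is a knight, and the claim "Liam is a knave" is indeed True.
Mira is a knave, so "at least 5 of Walt, Boris, Liam, Jing, and Mira are knights" must be false — and it is.
Liam is a knave, so "Lior and Boris are the same type" must be false — and it is.
Jing (knight): "at least one of the following is true: Walt is a knight; Lior and Boris are different types" — True. ✓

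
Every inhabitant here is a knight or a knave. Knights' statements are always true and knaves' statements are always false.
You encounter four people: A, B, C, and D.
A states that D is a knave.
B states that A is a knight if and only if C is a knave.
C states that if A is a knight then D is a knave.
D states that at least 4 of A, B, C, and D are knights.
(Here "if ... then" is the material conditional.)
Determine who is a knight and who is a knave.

A is a knight, B is a knave, C is a knight, and D is a knave.

Suppose A is a knave. Then A's statement "D is a knave" would have to be false. Checking the 8 ways to assign the others, none is consistent with every speaker.
(For instance, with B=knave, C=knight, D=knave, A's claim "D is a knave" comes out true where it would need to be false.)
So A must be a knight, making "D is a knave" true. Taking A=knight, B=knave, C=knight, D=knave, each remaining statement checks out:
  B (knave): "A is a knight if and only if C is a knave" — false. ✓
  C (knight): "if A is a knight then D is a knave" — true. ✓
  D (knave): "at least 4 of A, B, C, and D are knights" — false. ✓
This is the unique consistent assignment.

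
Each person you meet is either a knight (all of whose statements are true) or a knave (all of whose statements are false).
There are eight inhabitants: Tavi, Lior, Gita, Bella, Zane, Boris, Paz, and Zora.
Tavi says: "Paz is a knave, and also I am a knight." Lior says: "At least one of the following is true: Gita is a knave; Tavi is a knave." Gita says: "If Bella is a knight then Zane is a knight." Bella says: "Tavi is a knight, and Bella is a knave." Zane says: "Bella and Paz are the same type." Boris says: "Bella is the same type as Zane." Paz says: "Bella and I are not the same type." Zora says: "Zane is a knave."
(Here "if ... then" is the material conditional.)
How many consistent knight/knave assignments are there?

Consistent assignments:
  Tavi=knave, Lior=knight, Gita=knight, Bella=knave, Zane=knight, Boris=knave, Paz=knave, Zora=knave
  Tavi=knave, Lior=knight, Gita=knight, Bella=knave, Zane=knave, Boris=knight, Paz=knight, Zora=knight

2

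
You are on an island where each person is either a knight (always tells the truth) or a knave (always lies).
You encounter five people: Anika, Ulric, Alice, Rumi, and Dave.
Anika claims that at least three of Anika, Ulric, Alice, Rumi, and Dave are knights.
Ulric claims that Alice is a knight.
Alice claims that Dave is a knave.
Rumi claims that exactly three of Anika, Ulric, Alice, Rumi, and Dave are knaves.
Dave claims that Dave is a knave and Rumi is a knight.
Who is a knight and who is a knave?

Anika is a knight, so "at least three of Anika, Ulric, Alice, Rumi, and Dave are knights" must be True — and it is.
Ulric is a knight, so "Alice is a knight" must be True — and it is.
Alice is a knight, and the claim "Dave is a knave" is indeed True.
Rumi is a knave, and the claim "exactly three of Anika, Ulric, Alice, Rumi, and Dave are knaves" is indeed False.
Since Dave is a knave, "Dave is a knave and Rumi is a knight" needs to be False, which holds.

Anika is a knight, Ulric is a knight, Alice is a knight, Rumi is a knave, and Dave is a knave.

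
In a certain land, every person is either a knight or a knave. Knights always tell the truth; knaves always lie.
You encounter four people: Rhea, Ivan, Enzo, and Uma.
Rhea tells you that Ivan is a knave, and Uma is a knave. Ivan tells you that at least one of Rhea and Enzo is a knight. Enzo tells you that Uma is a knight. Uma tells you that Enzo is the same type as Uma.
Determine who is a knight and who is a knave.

Rhea (knave): "Ivan is a knave, and Uma is a knave" — false. ✓
Ivan is a knight; "at least one of Rhea and Enzo is a knight" is True, as required.
Enzo (knight): "Uma is a knight" — True. ✓
Uma is a knight, so "Enzo is the same type as Uma" must be True — and it is.

Rhea is a knave, Ivan is a knight, Enzo is a knight, and Uma is a knight.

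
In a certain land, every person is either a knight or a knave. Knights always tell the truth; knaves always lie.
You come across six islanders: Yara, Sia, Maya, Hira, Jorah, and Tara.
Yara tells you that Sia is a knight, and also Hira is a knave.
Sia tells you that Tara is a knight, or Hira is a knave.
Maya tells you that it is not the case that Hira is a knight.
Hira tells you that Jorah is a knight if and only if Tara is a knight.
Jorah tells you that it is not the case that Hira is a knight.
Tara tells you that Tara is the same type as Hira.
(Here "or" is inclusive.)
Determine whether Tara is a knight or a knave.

Tara is a knave.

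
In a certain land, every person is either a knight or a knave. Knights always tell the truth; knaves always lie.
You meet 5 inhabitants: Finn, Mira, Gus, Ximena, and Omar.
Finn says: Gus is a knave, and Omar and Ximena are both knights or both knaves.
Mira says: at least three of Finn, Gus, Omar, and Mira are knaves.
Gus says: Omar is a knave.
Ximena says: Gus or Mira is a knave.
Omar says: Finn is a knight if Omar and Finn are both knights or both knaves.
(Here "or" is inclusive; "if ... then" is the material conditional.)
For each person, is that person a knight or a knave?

Finn is a knight, and the claim "Gus is a knave, and Omar and Ximena are both knights or both knaves" is indeed true.
Mira is a knave, and the claim "at least three of Finn, Gus, Omar, and Mira are knaves" is indeed False.
Gus is a knave; "Omar is a knave" is False, as required.
Ximena is a knight; "Gus or Mira is a knave" is true, as required.
Omar is a knight, so "Finn is a knight if Omar and Finn are both knights or both knaves" must be true — and it is.

Finn is a knight, Mira is a knave, Gus is a knave, Ximena is a knight, and Omar is a knight.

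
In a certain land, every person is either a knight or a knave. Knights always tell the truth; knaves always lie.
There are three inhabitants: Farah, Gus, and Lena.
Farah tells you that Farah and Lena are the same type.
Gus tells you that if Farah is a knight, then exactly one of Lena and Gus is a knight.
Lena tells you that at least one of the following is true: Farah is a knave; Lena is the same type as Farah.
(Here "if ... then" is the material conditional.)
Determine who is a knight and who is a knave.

As a knave, Farah's statement "Farah and Lena are the same type" should be False; it is.
Gus is a knight; "if Farah is a knight, then exactly one of Lena and Gus is a knight" is true, as required.
Lena is a knight, and the claim "at least one of the following is true: Farah is a knave; Lena is the same type as Farah" is indeed true.

Farah is a knave, Gus is a knight, and Lena is a knight.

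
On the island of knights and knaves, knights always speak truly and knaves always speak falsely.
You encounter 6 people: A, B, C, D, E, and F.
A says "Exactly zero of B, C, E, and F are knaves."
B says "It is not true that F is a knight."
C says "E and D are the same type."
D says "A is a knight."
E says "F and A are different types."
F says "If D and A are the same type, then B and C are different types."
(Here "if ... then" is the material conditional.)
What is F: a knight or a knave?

F is a knave.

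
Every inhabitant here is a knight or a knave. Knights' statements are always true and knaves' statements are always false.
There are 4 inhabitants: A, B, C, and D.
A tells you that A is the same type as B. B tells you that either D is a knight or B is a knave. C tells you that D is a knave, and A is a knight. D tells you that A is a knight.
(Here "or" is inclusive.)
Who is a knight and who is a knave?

A is a knight, so "A is the same type as B" must be True — and it is.
B is a knight, so "either D is a knight or B is a knave" must be True — and it is.
C (knave): "D is a knave, and A is a knight" — False. ✓
D is a knight; "A is a knight" is True, as required.

A is a knight, B is a knight, C is a knave, and D is a knight.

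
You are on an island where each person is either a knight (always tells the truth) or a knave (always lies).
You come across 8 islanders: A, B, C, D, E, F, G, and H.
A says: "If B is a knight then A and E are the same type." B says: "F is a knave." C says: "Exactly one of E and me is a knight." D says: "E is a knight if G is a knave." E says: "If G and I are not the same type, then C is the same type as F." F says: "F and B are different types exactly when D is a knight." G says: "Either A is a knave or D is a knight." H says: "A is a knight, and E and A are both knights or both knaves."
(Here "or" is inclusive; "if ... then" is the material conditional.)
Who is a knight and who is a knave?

A is a knight, B is a knave, C is a knave, D is a knight, E is a knave, F is a knight, G is a knight, and H is a knave.

A is a knight, so "if B is a knight then A and E are the same type" must be True — and it is.
B (knave): "F is a knave" — false. ✓
As a knave, C's statement "exactly one of E and me is a knight" should be false; it is.
Since D is a knight, "E is a knight if G is a knave" needs to be True, which holds.
As a knave, E's statement "if G and I are not the same type, then C is the same type as F" should be false; it is.
F is a knight, so "F and B are different types exactly when D is a knight" must be True — and it is.
G is a knight, so "either A is a knave or D is a knight" must be True — and it is.
H (knave): "A is a knight, and E and A are both knights or both knaves" — false. ✓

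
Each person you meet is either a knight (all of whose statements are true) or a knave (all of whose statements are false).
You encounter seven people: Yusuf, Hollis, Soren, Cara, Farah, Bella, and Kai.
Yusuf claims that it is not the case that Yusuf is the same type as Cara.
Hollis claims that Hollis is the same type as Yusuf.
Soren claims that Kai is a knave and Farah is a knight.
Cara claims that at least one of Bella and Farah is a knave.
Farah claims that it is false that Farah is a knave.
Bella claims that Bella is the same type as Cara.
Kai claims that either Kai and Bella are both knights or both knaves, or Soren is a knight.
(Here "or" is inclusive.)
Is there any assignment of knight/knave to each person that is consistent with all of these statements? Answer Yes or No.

No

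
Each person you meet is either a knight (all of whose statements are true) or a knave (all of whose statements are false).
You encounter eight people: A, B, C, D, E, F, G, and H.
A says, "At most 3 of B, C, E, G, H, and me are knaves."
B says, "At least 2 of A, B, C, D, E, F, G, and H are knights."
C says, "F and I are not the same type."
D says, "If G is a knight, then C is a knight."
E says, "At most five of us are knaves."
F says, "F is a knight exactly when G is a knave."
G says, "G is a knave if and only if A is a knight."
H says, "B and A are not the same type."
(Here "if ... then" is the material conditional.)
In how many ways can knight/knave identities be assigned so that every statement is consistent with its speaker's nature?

Consistent assignments:
  A=knave, B=knave, C=knave, D=knight, E=knave, F=knave, G=knave, H=knave

1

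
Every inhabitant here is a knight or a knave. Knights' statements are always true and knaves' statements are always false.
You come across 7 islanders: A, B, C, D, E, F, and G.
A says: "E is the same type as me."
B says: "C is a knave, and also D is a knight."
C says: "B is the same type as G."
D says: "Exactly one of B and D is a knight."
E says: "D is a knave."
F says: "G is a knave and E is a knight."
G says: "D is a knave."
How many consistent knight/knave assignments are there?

2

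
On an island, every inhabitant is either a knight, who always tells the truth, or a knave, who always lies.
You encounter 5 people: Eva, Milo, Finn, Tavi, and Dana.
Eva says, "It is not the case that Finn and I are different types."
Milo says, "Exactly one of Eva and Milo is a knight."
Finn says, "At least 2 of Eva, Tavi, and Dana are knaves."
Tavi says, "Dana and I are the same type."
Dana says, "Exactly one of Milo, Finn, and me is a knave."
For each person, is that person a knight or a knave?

Eva (knave): "it is not the case that Finn and I are different types" — False. ✓
Milo is a knave; "exactly one of Eva and Milo is a knight" is False, as required.
Since Finn is a knight, "at least 2 of Eva, Tavi, and Dana are knaves" needs to be True, which holds.
Tavi is a knave; "Dana and I are the same type" is False, as required.
Dana (knight): "exactly one of Milo, Finn, and me is a knave" — True. ✓

Knights: Finn and Dana. Knaves: Eva, Milo, and Tavi.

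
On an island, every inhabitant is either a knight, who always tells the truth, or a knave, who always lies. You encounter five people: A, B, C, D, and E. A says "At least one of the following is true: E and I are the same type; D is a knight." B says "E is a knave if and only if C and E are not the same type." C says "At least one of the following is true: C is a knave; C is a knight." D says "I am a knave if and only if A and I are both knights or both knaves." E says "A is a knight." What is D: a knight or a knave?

D is a knave.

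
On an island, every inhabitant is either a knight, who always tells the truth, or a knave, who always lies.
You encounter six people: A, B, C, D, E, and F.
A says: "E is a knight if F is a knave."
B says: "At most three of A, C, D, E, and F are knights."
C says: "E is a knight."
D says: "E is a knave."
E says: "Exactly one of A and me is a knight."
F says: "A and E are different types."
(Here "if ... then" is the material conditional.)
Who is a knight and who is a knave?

A is a knave, B is a knight, C is a knave, D is a knight, E is a knave, and F is a knave.

A is a knave, so "E is a knight if F is a knave" must be False — and it is.
As a knight, B's statement "at most three of A, C, D, E, and F are knights" should be True; it is.
Since C is a knave, "E is a knight" needs to be False, which holds.
As a knight, D's statement "E is a knave" should be True; it is.
E is a knave, and the claim "exactly one of A and me is a knight" is indeed False.
F is a knave; "A and E are different types" is False, as required.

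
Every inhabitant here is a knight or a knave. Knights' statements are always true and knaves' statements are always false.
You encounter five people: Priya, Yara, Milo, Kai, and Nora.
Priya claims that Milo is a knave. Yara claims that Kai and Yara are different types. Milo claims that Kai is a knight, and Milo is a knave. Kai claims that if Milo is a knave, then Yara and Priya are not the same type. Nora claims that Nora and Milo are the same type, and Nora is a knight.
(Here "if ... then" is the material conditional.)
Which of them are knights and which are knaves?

Priya is a knight, Yara is a knight, Milo is a knave, Kai is a knave, and Nora is a knave.

Suppose Priya is a knave. Then Priya's statement "Milo is a knave" would have to be false. Checking the 16 ways to assign the others, none is consistent with every speaker.
(For instance, with Yara=knight, Milo=knave, Kai=knave, Nora=knave, Priya's claim "Milo is a knave" comes out true where it would need to be false.)
So Priya must be a knight, making "Milo is a knave" true. Taking Priya=knight, Yara=knight, Milo=knave, Kai=knave, Nora=knave, each remaining statement checks out:
  Yara (knight): "Kai and Yara are different types" — true. ✓
  Milo (knave): "Kai is a knight, and Milo is a knave" — false. ✓
  Kai (knave): "if Milo is a knave, then Yara and Priya are not the same type" — false. ✓
  Nora (knave): "Nora and Milo are the same type, and Nora is a knight" — false. ✓
This is the unique consistent assignment.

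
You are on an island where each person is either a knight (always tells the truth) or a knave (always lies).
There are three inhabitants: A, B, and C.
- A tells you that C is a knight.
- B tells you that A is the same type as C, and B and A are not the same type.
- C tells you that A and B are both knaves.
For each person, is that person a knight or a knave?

Suppose A is a knight. Then A's statement "C is a knight" would have to be true. Checking the 4 ways to assign the others, none is consistent with every speaker.
(For instance, with B=knight, C=knave, A's claim "C is a knight" comes out false where it would need to be true.)
So A must be a knave, making "C is a knight" false. Taking A=knave, B=knight, C=knave, each remaining statement checks out:
  B (knight): "A is the same type as C, and B and A are not the same type" — true. ✓
  C (knave): "A and B are both knaves" — false. ✓
This is the unique consistent assignment.

A is a knave, B is a knight, and C is a knave.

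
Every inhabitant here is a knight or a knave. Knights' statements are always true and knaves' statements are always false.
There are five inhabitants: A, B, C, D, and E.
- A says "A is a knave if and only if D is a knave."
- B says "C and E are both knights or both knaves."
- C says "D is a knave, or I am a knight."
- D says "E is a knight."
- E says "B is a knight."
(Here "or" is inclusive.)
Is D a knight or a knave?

Consistent assignments: {A=knight, B=knight, C=knight, D=knight, E=knight}; {A=knave, B=knight, C=knight, D=knight, E=knight}
In every consistent assignment, D is a knight.

D is a knight.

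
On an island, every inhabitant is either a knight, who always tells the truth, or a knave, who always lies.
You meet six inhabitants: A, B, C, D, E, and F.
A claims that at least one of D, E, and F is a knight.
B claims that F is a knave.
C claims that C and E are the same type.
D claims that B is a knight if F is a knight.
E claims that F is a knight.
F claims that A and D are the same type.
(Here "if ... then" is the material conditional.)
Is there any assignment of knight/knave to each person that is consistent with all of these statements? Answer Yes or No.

No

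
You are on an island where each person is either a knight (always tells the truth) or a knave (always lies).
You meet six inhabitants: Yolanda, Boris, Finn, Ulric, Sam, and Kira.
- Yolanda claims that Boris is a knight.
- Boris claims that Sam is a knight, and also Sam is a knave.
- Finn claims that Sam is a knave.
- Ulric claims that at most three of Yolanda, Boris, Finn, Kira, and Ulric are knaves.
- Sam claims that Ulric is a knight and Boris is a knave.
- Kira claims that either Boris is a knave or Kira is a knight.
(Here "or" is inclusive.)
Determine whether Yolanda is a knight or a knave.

Yolanda is a knave.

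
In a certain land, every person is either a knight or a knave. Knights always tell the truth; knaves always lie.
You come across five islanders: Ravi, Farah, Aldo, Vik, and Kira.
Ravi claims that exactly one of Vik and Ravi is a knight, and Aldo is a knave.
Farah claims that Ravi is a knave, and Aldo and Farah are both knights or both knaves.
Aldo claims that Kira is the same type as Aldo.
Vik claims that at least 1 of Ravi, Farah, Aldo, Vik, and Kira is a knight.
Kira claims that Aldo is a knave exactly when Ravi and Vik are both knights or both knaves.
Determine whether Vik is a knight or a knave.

Consistent assignments: {Ravi=knave, Farah=knight, Aldo=knight, Vik=knight, Kira=knight}; {Ravi=knave, Farah=knave, Aldo=knight, Vik=knight, Kira=knight}
In every consistent assignment, Vik is a knight.

Vik is a knight.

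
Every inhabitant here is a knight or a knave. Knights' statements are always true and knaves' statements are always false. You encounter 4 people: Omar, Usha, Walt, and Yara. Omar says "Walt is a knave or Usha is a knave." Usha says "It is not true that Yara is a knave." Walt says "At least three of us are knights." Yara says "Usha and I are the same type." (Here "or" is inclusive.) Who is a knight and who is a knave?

Knights: Usha, Walt, and Yara. Knaves: Omar.

As a knave, Omar's statement "Walt is a knave or Usha is a knave" should be False; it is.
Usha (knight): "it is not true that Yara is a knave" — True. ✓
Since Walt is a knight, "at least three of us are knights" needs to be True, which holds.
Yara is a knight, and the claim "Usha and I are the same type" is indeed True.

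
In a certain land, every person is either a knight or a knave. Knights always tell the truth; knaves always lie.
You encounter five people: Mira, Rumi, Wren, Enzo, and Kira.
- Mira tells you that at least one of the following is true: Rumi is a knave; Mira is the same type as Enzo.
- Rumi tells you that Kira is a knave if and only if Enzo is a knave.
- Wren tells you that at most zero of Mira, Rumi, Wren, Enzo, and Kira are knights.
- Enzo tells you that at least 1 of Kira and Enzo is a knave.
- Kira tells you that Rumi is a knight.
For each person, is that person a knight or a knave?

Suppose Mira is a knave. Then Mira's statement "at least one of the following is true: Rumi is a knave; Mira is the same type as Enzo" would have to be false. Checking the 16 ways to assign the others, none is consistent with every speaker.
(For instance, with Rumi=knave, Wren=knave, Enzo=knight, Kira=knave, Mira's claim "at least one of the following is true: Rumi is a knave; Mira is the same type as Enzo" comes out true where it would need to be false.)
So Mira must be a knight, making "at least one of the following is true: Rumi is a knave; Mira is the same type as Enzo" true. Taking Mira=knight, Rumi=knave, Wren=knave, Enzo=knight, Kira=knave, each remaining statement checks out:
  Rumi (knave): "Kira is a knave if and only if Enzo is a knave" — false. ✓
  Wren (knave): "at most zero of Mira, Rumi, Wren, Enzo, and Kira are knights" — false. ✓
  Enzo (knight): "at least 1 of Kira and Enzo is a knave" — true. ✓
  Kira (knave): "Rumi is a knight" — false. ✓
This is the unique consistent assignment.

Knights: Mira and Enzo. Knaves: Rumi, Wren, and Kira.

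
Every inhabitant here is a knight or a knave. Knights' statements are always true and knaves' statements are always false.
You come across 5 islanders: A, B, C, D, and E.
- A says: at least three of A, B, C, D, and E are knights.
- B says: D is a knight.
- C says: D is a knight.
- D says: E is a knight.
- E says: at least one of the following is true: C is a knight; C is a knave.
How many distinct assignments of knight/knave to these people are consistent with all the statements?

1

Consistent assignments:
  A=knight, B=knight, C=knight, D=knight, E=knight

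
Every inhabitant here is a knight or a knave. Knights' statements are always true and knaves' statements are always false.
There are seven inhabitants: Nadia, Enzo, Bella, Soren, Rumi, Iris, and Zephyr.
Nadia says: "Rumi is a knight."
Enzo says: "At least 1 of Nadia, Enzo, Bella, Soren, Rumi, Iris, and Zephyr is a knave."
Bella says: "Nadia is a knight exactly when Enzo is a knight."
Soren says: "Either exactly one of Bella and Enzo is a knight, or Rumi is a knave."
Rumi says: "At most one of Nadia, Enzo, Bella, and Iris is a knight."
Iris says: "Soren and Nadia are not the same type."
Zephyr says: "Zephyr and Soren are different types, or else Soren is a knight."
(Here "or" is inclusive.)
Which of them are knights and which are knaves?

Nadia is a knave, Enzo is a knight, Bella is a knave, Soren is a knight, Rumi is a knave, Iris is a knight, and Zephyr is a knight.

Nadia is a knave, so "Rumi is a knight" must be false — and it is.
As a knight, Enzo's statement "at least 1 of Nadia, Enzo, Bella, Soren, Rumi, Iris, and Zephyr is a knave" should be true; it is.
Bella is a knave, and the claim "Nadia is a knight exactly when Enzo is a knight" is indeed false.
Soren (knight): "either exactly one of Bella and Enzo is a knight, or Rumi is a knave" — true. ✓
Rumi is a knave, so "at most one of Nadia, Enzo, Bella, and Iris is a knight" must be false — and it is.
Iris is a knight, so "Soren and Nadia are not the same type" must be true — and it is.
Zephyr (knight): "Zephyr and Soren are different types, or else Soren is a knight" — true. ✓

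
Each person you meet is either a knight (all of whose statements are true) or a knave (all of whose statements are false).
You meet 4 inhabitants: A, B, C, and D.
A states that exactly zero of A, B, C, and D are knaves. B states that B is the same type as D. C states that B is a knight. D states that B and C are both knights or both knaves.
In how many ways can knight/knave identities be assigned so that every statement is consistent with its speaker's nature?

3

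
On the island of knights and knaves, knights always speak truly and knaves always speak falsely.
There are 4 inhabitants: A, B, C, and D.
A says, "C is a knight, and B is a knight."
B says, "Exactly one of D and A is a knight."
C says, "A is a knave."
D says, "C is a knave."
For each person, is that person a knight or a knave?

Knights: C. Knaves: A, B, and D.

Since A is a knave, "C is a knight, and B is a knight" needs to be false, which holds.
B is a knave, and the claim "exactly one of D and A is a knight" is indeed false.
C is a knight, and the claim "A is a knave" is indeed True.
As a knave, D's statement "C is a knave" should be false; it is.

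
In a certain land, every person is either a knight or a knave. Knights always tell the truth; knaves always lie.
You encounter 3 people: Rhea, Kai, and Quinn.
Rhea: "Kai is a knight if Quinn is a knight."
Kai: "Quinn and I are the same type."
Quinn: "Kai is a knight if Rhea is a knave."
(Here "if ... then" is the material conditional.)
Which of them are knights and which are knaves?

Suppose Rhea is a knave. Then Rhea's statement "Kai is a knight if Quinn is a knight" would have to be false. Checking the 4 ways to assign the others, none is consistent with every speaker.
(For instance, with Kai=knight, Quinn=knight, Rhea's claim "Kai is a knight if Quinn is a knight" comes out true where it would need to be false.)
So Rhea must be a knight, making "Kai is a knight if Quinn is a knight" true. Taking Rhea=knight, Kai=knight, Quinn=knight, each remaining statement checks out:
  Kai (knight): "Quinn and I are the same type" — true. ✓
  Quinn (knight): "Kai is a knight if Rhea is a knave" — true. ✓
This is the unique consistent assignment.

Rhea is a knight, Kai is a knight, and Quinn is a knight.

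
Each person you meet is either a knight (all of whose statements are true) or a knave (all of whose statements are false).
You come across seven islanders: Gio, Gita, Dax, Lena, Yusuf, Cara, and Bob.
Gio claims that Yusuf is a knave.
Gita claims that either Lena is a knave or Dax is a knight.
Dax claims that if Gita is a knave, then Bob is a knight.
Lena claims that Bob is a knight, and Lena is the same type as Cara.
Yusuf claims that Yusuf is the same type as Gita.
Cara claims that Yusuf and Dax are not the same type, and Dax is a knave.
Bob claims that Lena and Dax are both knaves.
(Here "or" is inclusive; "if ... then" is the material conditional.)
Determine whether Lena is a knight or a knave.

Lena is a knave.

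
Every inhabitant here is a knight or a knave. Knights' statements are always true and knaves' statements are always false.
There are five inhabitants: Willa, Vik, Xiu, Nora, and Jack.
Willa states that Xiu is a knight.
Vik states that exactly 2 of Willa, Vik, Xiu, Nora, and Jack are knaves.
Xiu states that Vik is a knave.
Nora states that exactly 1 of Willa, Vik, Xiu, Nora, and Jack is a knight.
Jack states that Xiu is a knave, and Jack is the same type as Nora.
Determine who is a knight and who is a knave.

Willa is a knight, Vik is a knave, Xiu is a knight, Nora is a knave, and Jack is a knave.

Willa (knight): "Xiu is a knight" — true. ✓
Vik is a knave, and the claim "exactly 2 of Willa, Vik, Xiu, Nora, and Jack are knaves" is indeed False.
Xiu is a knight, so "Vik is a knave" must be true — and it is.
Since Nora is a knave, "exactly 1 of Willa, Vik, Xiu, Nora, and Jack is a knight" needs to be False, which holds.
Jack is a knave; "Xiu is a knave, and Jack is the same type as Nora" is False, as required.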